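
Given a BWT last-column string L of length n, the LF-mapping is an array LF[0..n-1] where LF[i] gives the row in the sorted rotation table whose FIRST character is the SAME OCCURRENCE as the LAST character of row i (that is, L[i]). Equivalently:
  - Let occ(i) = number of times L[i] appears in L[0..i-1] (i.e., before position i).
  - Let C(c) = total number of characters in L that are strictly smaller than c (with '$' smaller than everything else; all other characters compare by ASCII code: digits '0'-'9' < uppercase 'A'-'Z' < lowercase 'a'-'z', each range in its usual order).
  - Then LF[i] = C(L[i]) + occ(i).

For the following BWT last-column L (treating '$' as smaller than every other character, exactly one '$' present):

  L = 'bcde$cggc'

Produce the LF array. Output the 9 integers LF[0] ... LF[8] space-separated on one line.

Answer: 1 2 5 6 0 3 7 8 4

Derivation:
Char counts: '$':1, 'b':1, 'c':3, 'd':1, 'e':1, 'g':2
C (first-col start): C('$')=0, C('b')=1, C('c')=2, C('d')=5, C('e')=6, C('g')=7
L[0]='b': occ=0, LF[0]=C('b')+0=1+0=1
L[1]='c': occ=0, LF[1]=C('c')+0=2+0=2
L[2]='d': occ=0, LF[2]=C('d')+0=5+0=5
L[3]='e': occ=0, LF[3]=C('e')+0=6+0=6
L[4]='$': occ=0, LF[4]=C('$')+0=0+0=0
L[5]='c': occ=1, LF[5]=C('c')+1=2+1=3
L[6]='g': occ=0, LF[6]=C('g')+0=7+0=7
L[7]='g': occ=1, LF[7]=C('g')+1=7+1=8
L[8]='c': occ=2, LF[8]=C('c')+2=2+2=4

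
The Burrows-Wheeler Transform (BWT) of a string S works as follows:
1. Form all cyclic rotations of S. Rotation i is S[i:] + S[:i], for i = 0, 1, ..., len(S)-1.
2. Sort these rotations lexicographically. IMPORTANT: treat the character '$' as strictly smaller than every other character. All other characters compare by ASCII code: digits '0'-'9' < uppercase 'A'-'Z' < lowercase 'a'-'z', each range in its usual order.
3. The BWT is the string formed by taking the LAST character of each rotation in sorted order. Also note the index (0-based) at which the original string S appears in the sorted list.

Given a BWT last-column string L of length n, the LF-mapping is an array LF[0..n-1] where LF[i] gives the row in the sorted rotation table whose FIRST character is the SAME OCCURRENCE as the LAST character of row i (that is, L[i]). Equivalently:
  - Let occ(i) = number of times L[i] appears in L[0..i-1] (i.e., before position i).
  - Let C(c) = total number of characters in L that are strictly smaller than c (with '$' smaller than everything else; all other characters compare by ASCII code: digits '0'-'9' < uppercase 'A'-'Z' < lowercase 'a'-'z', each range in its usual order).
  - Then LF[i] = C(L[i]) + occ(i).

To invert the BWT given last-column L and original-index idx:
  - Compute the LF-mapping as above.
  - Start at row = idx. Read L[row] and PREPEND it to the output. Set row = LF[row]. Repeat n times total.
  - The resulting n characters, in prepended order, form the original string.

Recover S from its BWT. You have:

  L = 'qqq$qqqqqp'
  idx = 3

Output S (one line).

Answer: qpqqqqqqq$

Derivation:
LF mapping: 2 3 4 0 5 6 7 8 9 1
Walk LF starting at row 3, prepending L[row]:
  step 1: row=3, L[3]='$', prepend. Next row=LF[3]=0
  step 2: row=0, L[0]='q', prepend. Next row=LF[0]=2
  step 3: row=2, L[2]='q', prepend. Next row=LF[2]=4
  step 4: row=4, L[4]='q', prepend. Next row=LF[4]=5
  step 5: row=5, L[5]='q', prepend. Next row=LF[5]=6
  step 6: row=6, L[6]='q', prepend. Next row=LF[6]=7
  step 7: row=7, L[7]='q', prepend. Next row=LF[7]=8
  step 8: row=8, L[8]='q', prepend. Next row=LF[8]=9
  step 9: row=9, L[9]='p', prepend. Next row=LF[9]=1
  step 10: row=1, L[1]='q', prepend. Next row=LF[1]=3
Reversed output: qpqqqqqqq$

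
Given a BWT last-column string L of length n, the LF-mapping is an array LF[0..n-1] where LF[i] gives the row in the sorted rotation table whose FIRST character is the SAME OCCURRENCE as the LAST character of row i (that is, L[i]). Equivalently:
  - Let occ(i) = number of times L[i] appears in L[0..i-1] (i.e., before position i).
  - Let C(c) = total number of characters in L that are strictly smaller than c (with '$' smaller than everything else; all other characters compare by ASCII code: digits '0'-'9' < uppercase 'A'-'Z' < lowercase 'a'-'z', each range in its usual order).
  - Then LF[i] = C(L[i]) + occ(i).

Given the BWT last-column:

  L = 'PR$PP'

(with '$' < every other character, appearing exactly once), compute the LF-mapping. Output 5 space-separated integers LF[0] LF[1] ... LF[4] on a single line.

Char counts: '$':1, 'P':3, 'R':1
C (first-col start): C('$')=0, C('P')=1, C('R')=4
L[0]='P': occ=0, LF[0]=C('P')+0=1+0=1
L[1]='R': occ=0, LF[1]=C('R')+0=4+0=4
L[2]='$': occ=0, LF[2]=C('$')+0=0+0=0
L[3]='P': occ=1, LF[3]=C('P')+1=1+1=2
L[4]='P': occ=2, LF[4]=C('P')+2=1+2=3

Answer: 1 4 0 2 3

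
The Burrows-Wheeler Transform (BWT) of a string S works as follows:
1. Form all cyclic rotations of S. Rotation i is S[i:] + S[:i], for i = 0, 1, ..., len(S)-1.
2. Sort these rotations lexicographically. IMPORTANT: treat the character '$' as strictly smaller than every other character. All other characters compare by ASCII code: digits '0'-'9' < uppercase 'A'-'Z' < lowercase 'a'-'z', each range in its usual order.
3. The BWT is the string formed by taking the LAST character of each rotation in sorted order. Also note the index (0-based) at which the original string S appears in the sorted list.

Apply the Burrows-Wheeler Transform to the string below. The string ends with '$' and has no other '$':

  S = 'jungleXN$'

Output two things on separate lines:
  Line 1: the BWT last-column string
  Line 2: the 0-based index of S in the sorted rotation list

All 9 rotations (rotation i = S[i:]+S[:i]):
  rot[0] = jungleXN$
  rot[1] = ungleXN$j
  rot[2] = ngleXN$ju
  rot[3] = gleXN$jun
  rot[4] = leXN$jung
  rot[5] = eXN$jungl
  rot[6] = XN$jungle
  rot[7] = N$jungleX
  rot[8] = $jungleXN
Sorted (with $ < everything):
  sorted[0] = $jungleXN  (last char: 'N')
  sorted[1] = N$jungleX  (last char: 'X')
  sorted[2] = XN$jungle  (last char: 'e')
  sorted[3] = eXN$jungl  (last char: 'l')
  sorted[4] = gleXN$jun  (last char: 'n')
  sorted[5] = jungleXN$  (last char: '$')
  sorted[6] = leXN$jung  (last char: 'g')
  sorted[7] = ngleXN$ju  (last char: 'u')
  sorted[8] = ungleXN$j  (last char: 'j')
Last column: NXeln$guj
Original string S is at sorted index 5

Answer: NXeln$guj
5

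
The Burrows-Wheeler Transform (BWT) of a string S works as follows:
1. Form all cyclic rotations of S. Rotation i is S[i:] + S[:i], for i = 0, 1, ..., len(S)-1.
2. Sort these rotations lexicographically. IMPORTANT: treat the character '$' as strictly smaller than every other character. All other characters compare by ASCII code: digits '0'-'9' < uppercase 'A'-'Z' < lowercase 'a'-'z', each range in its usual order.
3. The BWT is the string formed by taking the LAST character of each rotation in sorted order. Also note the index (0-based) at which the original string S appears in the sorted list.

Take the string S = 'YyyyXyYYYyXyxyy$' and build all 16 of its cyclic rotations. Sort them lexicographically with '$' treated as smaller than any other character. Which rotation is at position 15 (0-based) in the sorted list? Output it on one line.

All 16 rotations (rotation i = S[i:]+S[:i]):
  rot[0] = YyyyXyYYYyXyxyy$
  rot[1] = yyyXyYYYyXyxyy$Y
  rot[2] = yyXyYYYyXyxyy$Yy
  rot[3] = yXyYYYyXyxyy$Yyy
  rot[4] = XyYYYyXyxyy$Yyyy
  rot[5] = yYYYyXyxyy$YyyyX
  rot[6] = YYYyXyxyy$YyyyXy
  rot[7] = YYyXyxyy$YyyyXyY
  rot[8] = YyXyxyy$YyyyXyYY
  rot[9] = yXyxyy$YyyyXyYYY
  rot[10] = Xyxyy$YyyyXyYYYy
  rot[11] = yxyy$YyyyXyYYYyX
  rot[12] = xyy$YyyyXyYYYyXy
  rot[13] = yy$YyyyXyYYYyXyx
  rot[14] = y$YyyyXyYYYyXyxy
  rot[15] = $YyyyXyYYYyXyxyy
Sorted (with $ < everything):
  sorted[0] = $YyyyXyYYYyXyxyy
  sorted[1] = XyYYYyXyxyy$Yyyy
  sorted[2] = Xyxyy$YyyyXyYYYy
  sorted[3] = YYYyXyxyy$YyyyXy
  sorted[4] = YYyXyxyy$YyyyXyY
  sorted[5] = YyXyxyy$YyyyXyYY
  sorted[6] = YyyyXyYYYyXyxyy$
  sorted[7] = xyy$YyyyXyYYYyXy
  sorted[8] = y$YyyyXyYYYyXyxy
  sorted[9] = yXyYYYyXyxyy$Yyy
  sorted[10] = yXyxyy$YyyyXyYYY
  sorted[11] = yYYYyXyxyy$YyyyX
  sorted[12] = yxyy$YyyyXyYYYyX
  sorted[13] = yy$YyyyXyYYYyXyx
  sorted[14] = yyXyYYYyXyxyy$Yy
  sorted[15] = yyyXyYYYyXyxyy$Y
sorted[15] = yyyXyYYYyXyxyy$Y

Answer: yyyXyYYYyXyxyy$Y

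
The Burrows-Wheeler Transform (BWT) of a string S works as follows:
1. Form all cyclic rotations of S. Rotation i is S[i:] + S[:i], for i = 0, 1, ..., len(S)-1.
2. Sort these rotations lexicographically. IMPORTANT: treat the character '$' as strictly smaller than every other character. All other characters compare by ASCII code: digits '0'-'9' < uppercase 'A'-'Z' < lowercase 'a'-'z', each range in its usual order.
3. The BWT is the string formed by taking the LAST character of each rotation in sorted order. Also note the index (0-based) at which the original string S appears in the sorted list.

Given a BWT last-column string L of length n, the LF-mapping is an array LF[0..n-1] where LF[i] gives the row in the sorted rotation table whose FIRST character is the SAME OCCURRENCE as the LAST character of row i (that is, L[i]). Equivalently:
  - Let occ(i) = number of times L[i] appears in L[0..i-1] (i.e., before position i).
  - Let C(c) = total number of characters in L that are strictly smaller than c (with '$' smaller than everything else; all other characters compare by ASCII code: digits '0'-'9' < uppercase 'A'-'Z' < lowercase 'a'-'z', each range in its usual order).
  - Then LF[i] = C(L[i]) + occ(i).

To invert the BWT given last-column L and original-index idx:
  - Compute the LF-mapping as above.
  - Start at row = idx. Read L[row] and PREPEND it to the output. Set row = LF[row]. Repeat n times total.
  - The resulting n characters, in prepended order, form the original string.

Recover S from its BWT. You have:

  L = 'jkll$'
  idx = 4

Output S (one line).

LF mapping: 1 2 3 4 0
Walk LF starting at row 4, prepending L[row]:
  step 1: row=4, L[4]='$', prepend. Next row=LF[4]=0
  step 2: row=0, L[0]='j', prepend. Next row=LF[0]=1
  step 3: row=1, L[1]='k', prepend. Next row=LF[1]=2
  step 4: row=2, L[2]='l', prepend. Next row=LF[2]=3
  step 5: row=3, L[3]='l', prepend. Next row=LF[3]=4
Reversed output: llkj$

Answer: llkj$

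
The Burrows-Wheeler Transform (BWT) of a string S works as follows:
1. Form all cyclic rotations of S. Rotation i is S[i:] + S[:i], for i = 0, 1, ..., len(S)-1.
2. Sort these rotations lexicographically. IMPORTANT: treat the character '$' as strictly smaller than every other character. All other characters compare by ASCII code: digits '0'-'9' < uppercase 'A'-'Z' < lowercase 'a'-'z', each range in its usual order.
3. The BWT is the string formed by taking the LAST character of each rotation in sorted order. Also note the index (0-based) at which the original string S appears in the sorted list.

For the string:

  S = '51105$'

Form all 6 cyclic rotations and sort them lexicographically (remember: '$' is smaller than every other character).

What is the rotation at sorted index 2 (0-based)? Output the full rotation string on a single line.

All 6 rotations (rotation i = S[i:]+S[:i]):
  rot[0] = 51105$
  rot[1] = 1105$5
  rot[2] = 105$51
  rot[3] = 05$511
  rot[4] = 5$5110
  rot[5] = $51105
Sorted (with $ < everything):
  sorted[0] = $51105
  sorted[1] = 05$511
  sorted[2] = 105$51
  sorted[3] = 1105$5
  sorted[4] = 5$5110
  sorted[5] = 51105$
sorted[2] = 105$51

Answer: 105$51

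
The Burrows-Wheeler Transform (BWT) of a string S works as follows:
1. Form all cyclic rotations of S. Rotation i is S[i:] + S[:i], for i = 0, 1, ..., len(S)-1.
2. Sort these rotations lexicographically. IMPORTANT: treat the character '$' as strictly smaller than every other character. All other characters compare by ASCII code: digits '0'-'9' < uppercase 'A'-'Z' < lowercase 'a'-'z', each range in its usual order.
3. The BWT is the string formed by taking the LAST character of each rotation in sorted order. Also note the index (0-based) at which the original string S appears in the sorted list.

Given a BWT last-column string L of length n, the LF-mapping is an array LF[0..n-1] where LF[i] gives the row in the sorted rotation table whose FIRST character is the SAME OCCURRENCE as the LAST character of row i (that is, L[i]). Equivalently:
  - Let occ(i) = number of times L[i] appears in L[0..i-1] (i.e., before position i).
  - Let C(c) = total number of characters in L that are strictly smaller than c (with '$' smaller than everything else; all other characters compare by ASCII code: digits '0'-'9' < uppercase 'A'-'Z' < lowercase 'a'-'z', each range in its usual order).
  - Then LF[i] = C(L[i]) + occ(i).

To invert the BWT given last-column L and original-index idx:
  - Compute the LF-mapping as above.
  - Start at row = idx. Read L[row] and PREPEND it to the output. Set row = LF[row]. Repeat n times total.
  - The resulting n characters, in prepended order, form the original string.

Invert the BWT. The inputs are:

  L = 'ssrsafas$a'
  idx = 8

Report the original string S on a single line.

LF mapping: 6 7 5 8 1 4 2 9 0 3
Walk LF starting at row 8, prepending L[row]:
  step 1: row=8, L[8]='$', prepend. Next row=LF[8]=0
  step 2: row=0, L[0]='s', prepend. Next row=LF[0]=6
  step 3: row=6, L[6]='a', prepend. Next row=LF[6]=2
  step 4: row=2, L[2]='r', prepend. Next row=LF[2]=5
  step 5: row=5, L[5]='f', prepend. Next row=LF[5]=4
  step 6: row=4, L[4]='a', prepend. Next row=LF[4]=1
  step 7: row=1, L[1]='s', prepend. Next row=LF[1]=7
  step 8: row=7, L[7]='s', prepend. Next row=LF[7]=9
  step 9: row=9, L[9]='a', prepend. Next row=LF[9]=3
  step 10: row=3, L[3]='s', prepend. Next row=LF[3]=8
Reversed output: sassafras$

Answer: sassafras$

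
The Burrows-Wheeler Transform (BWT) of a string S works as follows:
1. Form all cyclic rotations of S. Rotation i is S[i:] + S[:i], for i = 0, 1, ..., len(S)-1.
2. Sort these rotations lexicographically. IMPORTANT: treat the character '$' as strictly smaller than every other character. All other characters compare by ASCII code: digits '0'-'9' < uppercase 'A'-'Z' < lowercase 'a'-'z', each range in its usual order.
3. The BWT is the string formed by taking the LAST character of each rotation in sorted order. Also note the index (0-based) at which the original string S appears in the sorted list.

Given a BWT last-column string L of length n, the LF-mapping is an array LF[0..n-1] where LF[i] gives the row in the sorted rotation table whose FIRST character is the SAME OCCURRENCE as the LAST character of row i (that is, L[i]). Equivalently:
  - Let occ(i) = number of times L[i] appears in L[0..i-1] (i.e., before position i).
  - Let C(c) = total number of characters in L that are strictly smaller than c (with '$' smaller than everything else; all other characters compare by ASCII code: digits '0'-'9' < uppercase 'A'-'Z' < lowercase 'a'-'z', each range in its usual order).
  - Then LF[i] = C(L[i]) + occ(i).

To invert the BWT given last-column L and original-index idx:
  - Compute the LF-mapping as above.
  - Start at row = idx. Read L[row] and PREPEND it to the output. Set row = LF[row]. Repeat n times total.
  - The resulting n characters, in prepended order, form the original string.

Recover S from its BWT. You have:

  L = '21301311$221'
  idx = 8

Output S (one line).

Answer: 22310111312$

Derivation:
LF mapping: 7 2 10 1 3 11 4 5 0 8 9 6
Walk LF starting at row 8, prepending L[row]:
  step 1: row=8, L[8]='$', prepend. Next row=LF[8]=0
  step 2: row=0, L[0]='2', prepend. Next row=LF[0]=7
  step 3: row=7, L[7]='1', prepend. Next row=LF[7]=5
  step 4: row=5, L[5]='3', prepend. Next row=LF[5]=11
  step 5: row=11, L[11]='1', prepend. Next row=LF[11]=6
  step 6: row=6, L[6]='1', prepend. Next row=LF[6]=4
  step 7: row=4, L[4]='1', prepend. Next row=LF[4]=3
  step 8: row=3, L[3]='0', prepend. Next row=LF[3]=1
  step 9: row=1, L[1]='1', prepend. Next row=LF[1]=2
  step 10: row=2, L[2]='3', prepend. Next row=LF[2]=10
  step 11: row=10, L[10]='2', prepend. Next row=LF[10]=9
  step 12: row=9, L[9]='2', prepend. Next row=LF[9]=8
Reversed output: 22310111312$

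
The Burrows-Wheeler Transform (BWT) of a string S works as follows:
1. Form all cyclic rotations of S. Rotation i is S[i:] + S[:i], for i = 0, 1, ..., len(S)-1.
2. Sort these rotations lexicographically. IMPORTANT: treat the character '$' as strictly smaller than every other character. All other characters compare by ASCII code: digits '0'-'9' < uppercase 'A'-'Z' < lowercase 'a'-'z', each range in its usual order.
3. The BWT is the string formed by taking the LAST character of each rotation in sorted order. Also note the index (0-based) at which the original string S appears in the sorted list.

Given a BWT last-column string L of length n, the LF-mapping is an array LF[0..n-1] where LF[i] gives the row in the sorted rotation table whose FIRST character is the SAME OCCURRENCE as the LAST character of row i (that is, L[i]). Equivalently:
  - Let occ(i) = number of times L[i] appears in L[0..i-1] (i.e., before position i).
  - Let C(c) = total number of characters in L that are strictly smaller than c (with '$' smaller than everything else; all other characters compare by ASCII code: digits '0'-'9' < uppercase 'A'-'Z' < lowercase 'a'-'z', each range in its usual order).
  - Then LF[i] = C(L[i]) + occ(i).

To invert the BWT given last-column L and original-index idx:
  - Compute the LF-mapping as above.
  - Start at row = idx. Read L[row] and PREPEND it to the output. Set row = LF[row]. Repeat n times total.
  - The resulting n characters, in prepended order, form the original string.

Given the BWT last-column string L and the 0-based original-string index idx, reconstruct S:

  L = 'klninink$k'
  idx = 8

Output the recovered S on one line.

Answer: nkniknlik$

Derivation:
LF mapping: 3 6 7 1 8 2 9 4 0 5
Walk LF starting at row 8, prepending L[row]:
  step 1: row=8, L[8]='$', prepend. Next row=LF[8]=0
  step 2: row=0, L[0]='k', prepend. Next row=LF[0]=3
  step 3: row=3, L[3]='i', prepend. Next row=LF[3]=1
  step 4: row=1, L[1]='l', prepend. Next row=LF[1]=6
  step 5: row=6, L[6]='n', prepend. Next row=LF[6]=9
  step 6: row=9, L[9]='k', prepend. Next row=LF[9]=5
  step 7: row=5, L[5]='i', prepend. Next row=LF[5]=2
  step 8: row=2, L[2]='n', prepend. Next row=LF[2]=7
  step 9: row=7, L[7]='k', prepend. Next row=LF[7]=4
  step 10: row=4, L[4]='n', prepend. Next row=LF[4]=8
Reversed output: nkniknlik$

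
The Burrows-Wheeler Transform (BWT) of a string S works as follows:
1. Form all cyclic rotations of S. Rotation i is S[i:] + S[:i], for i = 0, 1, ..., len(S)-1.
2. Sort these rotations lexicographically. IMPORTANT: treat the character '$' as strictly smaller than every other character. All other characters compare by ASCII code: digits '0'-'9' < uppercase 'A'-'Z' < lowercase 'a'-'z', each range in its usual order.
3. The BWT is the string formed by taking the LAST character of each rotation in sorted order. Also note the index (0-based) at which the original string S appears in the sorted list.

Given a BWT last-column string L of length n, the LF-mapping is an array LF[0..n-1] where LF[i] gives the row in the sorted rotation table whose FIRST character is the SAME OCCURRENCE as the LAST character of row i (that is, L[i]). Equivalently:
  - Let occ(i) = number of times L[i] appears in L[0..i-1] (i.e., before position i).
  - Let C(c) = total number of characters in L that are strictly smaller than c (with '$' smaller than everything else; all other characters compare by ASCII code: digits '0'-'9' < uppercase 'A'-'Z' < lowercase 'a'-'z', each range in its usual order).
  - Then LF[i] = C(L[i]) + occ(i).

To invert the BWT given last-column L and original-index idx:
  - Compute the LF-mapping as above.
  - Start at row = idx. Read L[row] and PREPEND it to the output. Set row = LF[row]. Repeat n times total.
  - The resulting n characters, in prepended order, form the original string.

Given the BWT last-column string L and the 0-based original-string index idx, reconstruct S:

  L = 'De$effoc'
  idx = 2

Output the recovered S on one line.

LF mapping: 1 3 0 4 5 6 7 2
Walk LF starting at row 2, prepending L[row]:
  step 1: row=2, L[2]='$', prepend. Next row=LF[2]=0
  step 2: row=0, L[0]='D', prepend. Next row=LF[0]=1
  step 3: row=1, L[1]='e', prepend. Next row=LF[1]=3
  step 4: row=3, L[3]='e', prepend. Next row=LF[3]=4
  step 5: row=4, L[4]='f', prepend. Next row=LF[4]=5
  step 6: row=5, L[5]='f', prepend. Next row=LF[5]=6
  step 7: row=6, L[6]='o', prepend. Next row=LF[6]=7
  step 8: row=7, L[7]='c', prepend. Next row=LF[7]=2
Reversed output: coffeeD$

Answer: coffeeD$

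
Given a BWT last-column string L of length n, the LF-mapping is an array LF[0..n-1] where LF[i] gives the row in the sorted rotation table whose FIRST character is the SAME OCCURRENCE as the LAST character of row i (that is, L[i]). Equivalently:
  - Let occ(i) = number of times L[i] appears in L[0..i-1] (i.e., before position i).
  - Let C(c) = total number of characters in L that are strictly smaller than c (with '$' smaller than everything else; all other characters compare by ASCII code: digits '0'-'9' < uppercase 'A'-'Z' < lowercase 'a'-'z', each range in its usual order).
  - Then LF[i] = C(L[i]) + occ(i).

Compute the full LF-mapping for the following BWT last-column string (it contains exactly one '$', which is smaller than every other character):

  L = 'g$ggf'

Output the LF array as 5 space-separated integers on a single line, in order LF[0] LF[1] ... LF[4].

Answer: 2 0 3 4 1

Derivation:
Char counts: '$':1, 'f':1, 'g':3
C (first-col start): C('$')=0, C('f')=1, C('g')=2
L[0]='g': occ=0, LF[0]=C('g')+0=2+0=2
L[1]='$': occ=0, LF[1]=C('$')+0=0+0=0
L[2]='g': occ=1, LF[2]=C('g')+1=2+1=3
L[3]='g': occ=2, LF[3]=C('g')+2=2+2=4
L[4]='f': occ=0, LF[4]=C('f')+0=1+0=1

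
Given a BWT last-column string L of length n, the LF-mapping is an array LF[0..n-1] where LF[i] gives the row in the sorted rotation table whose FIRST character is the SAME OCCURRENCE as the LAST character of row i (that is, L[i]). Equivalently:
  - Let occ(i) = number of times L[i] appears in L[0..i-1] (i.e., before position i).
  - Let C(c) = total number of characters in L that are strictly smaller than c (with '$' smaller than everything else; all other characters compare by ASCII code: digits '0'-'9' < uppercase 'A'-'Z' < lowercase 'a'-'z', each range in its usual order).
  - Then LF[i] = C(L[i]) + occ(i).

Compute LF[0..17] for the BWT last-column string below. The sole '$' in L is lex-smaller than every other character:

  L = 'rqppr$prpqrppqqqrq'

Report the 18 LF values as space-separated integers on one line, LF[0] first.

Char counts: '$':1, 'p':6, 'q':6, 'r':5
C (first-col start): C('$')=0, C('p')=1, C('q')=7, C('r')=13
L[0]='r': occ=0, LF[0]=C('r')+0=13+0=13
L[1]='q': occ=0, LF[1]=C('q')+0=7+0=7
L[2]='p': occ=0, LF[2]=C('p')+0=1+0=1
L[3]='p': occ=1, LF[3]=C('p')+1=1+1=2
L[4]='r': occ=1, LF[4]=C('r')+1=13+1=14
L[5]='$': occ=0, LF[5]=C('$')+0=0+0=0
L[6]='p': occ=2, LF[6]=C('p')+2=1+2=3
L[7]='r': occ=2, LF[7]=C('r')+2=13+2=15
L[8]='p': occ=3, LF[8]=C('p')+3=1+3=4
L[9]='q': occ=1, LF[9]=C('q')+1=7+1=8
L[10]='r': occ=3, LF[10]=C('r')+3=13+3=16
L[11]='p': occ=4, LF[11]=C('p')+4=1+4=5
L[12]='p': occ=5, LF[12]=C('p')+5=1+5=6
L[13]='q': occ=2, LF[13]=C('q')+2=7+2=9
L[14]='q': occ=3, LF[14]=C('q')+3=7+3=10
L[15]='q': occ=4, LF[15]=C('q')+4=7+4=11
L[16]='r': occ=4, LF[16]=C('r')+4=13+4=17
L[17]='q': occ=5, LF[17]=C('q')+5=7+5=12

Answer: 13 7 1 2 14 0 3 15 4 8 16 5 6 9 10 11 17 12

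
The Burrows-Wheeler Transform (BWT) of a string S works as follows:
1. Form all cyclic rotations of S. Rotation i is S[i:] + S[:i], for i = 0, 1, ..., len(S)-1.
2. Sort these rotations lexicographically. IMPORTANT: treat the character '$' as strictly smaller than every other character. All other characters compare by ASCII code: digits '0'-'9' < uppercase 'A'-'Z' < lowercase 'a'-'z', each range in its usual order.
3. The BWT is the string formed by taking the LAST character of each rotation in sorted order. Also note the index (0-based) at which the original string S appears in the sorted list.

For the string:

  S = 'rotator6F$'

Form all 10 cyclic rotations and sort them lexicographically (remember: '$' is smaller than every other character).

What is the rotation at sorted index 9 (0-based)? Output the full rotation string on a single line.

All 10 rotations (rotation i = S[i:]+S[:i]):
  rot[0] = rotator6F$
  rot[1] = otator6F$r
  rot[2] = tator6F$ro
  rot[3] = ator6F$rot
  rot[4] = tor6F$rota
  rot[5] = or6F$rotat
  rot[6] = r6F$rotato
  rot[7] = 6F$rotator
  rot[8] = F$rotator6
  rot[9] = $rotator6F
Sorted (with $ < everything):
  sorted[0] = $rotator6F
  sorted[1] = 6F$rotator
  sorted[2] = F$rotator6
  sorted[3] = ator6F$rot
  sorted[4] = or6F$rotat
  sorted[5] = otator6F$r
  sorted[6] = r6F$rotato
  sorted[7] = rotator6F$
  sorted[8] = tator6F$ro
  sorted[9] = tor6F$rota
sorted[9] = tor6F$rota

Answer: tor6F$rota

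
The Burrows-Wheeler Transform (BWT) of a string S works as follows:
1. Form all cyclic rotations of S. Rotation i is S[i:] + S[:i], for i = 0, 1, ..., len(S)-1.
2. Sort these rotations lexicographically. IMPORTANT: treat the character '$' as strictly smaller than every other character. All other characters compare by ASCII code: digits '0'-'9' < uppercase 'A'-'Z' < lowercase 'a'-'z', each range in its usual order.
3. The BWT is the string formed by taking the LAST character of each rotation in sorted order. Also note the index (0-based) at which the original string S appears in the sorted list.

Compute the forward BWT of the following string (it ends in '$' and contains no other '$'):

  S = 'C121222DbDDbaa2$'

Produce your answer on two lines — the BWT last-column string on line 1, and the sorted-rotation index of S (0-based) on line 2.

Answer: 2C2a1122$b2DabDD
8

Derivation:
All 16 rotations (rotation i = S[i:]+S[:i]):
  rot[0] = C121222DbDDbaa2$
  rot[1] = 121222DbDDbaa2$C
  rot[2] = 21222DbDDbaa2$C1
  rot[3] = 1222DbDDbaa2$C12
  rot[4] = 222DbDDbaa2$C121
  rot[5] = 22DbDDbaa2$C1212
  rot[6] = 2DbDDbaa2$C12122
  rot[7] = DbDDbaa2$C121222
  rot[8] = bDDbaa2$C121222D
  rot[9] = DDbaa2$C121222Db
  rot[10] = Dbaa2$C121222DbD
  rot[11] = baa2$C121222DbDD
  rot[12] = aa2$C121222DbDDb
  rot[13] = a2$C121222DbDDba
  rot[14] = 2$C121222DbDDbaa
  rot[15] = $C121222DbDDbaa2
Sorted (with $ < everything):
  sorted[0] = $C121222DbDDbaa2  (last char: '2')
  sorted[1] = 121222DbDDbaa2$C  (last char: 'C')
  sorted[2] = 1222DbDDbaa2$C12  (last char: '2')
  sorted[3] = 2$C121222DbDDbaa  (last char: 'a')
  sorted[4] = 21222DbDDbaa2$C1  (last char: '1')
  sorted[5] = 222DbDDbaa2$C121  (last char: '1')
  sorted[6] = 22DbDDbaa2$C1212  (last char: '2')
  sorted[7] = 2DbDDbaa2$C12122  (last char: '2')
  sorted[8] = C121222DbDDbaa2$  (last char: '$')
  sorted[9] = DDbaa2$C121222Db  (last char: 'b')
  sorted[10] = DbDDbaa2$C121222  (last char: '2')
  sorted[11] = Dbaa2$C121222DbD  (last char: 'D')
  sorted[12] = a2$C121222DbDDba  (last char: 'a')
  sorted[13] = aa2$C121222DbDDb  (last char: 'b')
  sorted[14] = bDDbaa2$C121222D  (last char: 'D')
  sorted[15] = baa2$C121222DbDD  (last char: 'D')
Last column: 2C2a1122$b2DabDD
Original string S is at sorted index 8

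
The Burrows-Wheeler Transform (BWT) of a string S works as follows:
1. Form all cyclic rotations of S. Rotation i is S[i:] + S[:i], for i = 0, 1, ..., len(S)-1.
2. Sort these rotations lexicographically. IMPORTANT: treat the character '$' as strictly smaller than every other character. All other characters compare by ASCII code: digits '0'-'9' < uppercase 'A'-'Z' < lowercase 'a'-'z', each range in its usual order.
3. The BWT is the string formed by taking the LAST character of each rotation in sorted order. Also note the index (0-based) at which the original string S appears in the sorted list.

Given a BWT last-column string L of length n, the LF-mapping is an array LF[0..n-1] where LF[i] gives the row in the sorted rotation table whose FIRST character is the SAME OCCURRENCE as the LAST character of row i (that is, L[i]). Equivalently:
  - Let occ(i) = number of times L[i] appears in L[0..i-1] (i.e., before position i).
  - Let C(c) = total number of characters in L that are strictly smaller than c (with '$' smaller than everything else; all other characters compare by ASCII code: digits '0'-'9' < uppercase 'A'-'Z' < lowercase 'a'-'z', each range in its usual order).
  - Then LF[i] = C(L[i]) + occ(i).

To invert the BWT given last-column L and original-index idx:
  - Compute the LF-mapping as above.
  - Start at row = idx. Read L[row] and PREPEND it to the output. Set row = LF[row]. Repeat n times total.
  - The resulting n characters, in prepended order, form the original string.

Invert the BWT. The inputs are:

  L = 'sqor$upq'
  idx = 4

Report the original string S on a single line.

LF mapping: 6 3 1 5 0 7 2 4
Walk LF starting at row 4, prepending L[row]:
  step 1: row=4, L[4]='$', prepend. Next row=LF[4]=0
  step 2: row=0, L[0]='s', prepend. Next row=LF[0]=6
  step 3: row=6, L[6]='p', prepend. Next row=LF[6]=2
  step 4: row=2, L[2]='o', prepend. Next row=LF[2]=1
  step 5: row=1, L[1]='q', prepend. Next row=LF[1]=3
  step 6: row=3, L[3]='r', prepend. Next row=LF[3]=5
  step 7: row=5, L[5]='u', prepend. Next row=LF[5]=7
  step 8: row=7, L[7]='q', prepend. Next row=LF[7]=4
Reversed output: qurqops$

Answer: qurqops$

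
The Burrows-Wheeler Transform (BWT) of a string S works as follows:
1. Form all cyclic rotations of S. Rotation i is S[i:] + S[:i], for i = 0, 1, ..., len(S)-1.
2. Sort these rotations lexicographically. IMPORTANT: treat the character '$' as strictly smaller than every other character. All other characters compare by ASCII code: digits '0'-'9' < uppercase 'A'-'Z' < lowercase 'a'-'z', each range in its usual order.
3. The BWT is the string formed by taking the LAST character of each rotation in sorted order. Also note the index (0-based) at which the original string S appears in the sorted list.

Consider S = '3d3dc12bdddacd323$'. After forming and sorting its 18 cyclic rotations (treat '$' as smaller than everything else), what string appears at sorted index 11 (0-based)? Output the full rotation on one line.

Answer: cd323$3d3dc12bddda

Derivation:
All 18 rotations (rotation i = S[i:]+S[:i]):
  rot[0] = 3d3dc12bdddacd323$
  rot[1] = d3dc12bdddacd323$3
  rot[2] = 3dc12bdddacd323$3d
  rot[3] = dc12bdddacd323$3d3
  rot[4] = c12bdddacd323$3d3d
  rot[5] = 12bdddacd323$3d3dc
  rot[6] = 2bdddacd323$3d3dc1
  rot[7] = bdddacd323$3d3dc12
  rot[8] = dddacd323$3d3dc12b
  rot[9] = ddacd323$3d3dc12bd
  rot[10] = dacd323$3d3dc12bdd
  rot[11] = acd323$3d3dc12bddd
  rot[12] = cd323$3d3dc12bddda
  rot[13] = d323$3d3dc12bdddac
  rot[14] = 323$3d3dc12bdddacd
  rot[15] = 23$3d3dc12bdddacd3
  rot[16] = 3$3d3dc12bdddacd32
  rot[17] = $3d3dc12bdddacd323
Sorted (with $ < everything):
  sorted[0] = $3d3dc12bdddacd323
  sorted[1] = 12bdddacd323$3d3dc
  sorted[2] = 23$3d3dc12bdddacd3
  sorted[3] = 2bdddacd323$3d3dc1
  sorted[4] = 3$3d3dc12bdddacd32
  sorted[5] = 323$3d3dc12bdddacd
  sorted[6] = 3d3dc12bdddacd323$
  sorted[7] = 3dc12bdddacd323$3d
  sorted[8] = acd323$3d3dc12bddd
  sorted[9] = bdddacd323$3d3dc12
  sorted[10] = c12bdddacd323$3d3d
  sorted[11] = cd323$3d3dc12bddda
  sorted[12] = d323$3d3dc12bdddac
  sorted[13] = d3dc12bdddacd323$3
  sorted[14] = dacd323$3d3dc12bdd
  sorted[15] = dc12bdddacd323$3d3
  sorted[16] = ddacd323$3d3dc12bd
  sorted[17] = dddacd323$3d3dc12b
sorted[11] = cd323$3d3dc12bddda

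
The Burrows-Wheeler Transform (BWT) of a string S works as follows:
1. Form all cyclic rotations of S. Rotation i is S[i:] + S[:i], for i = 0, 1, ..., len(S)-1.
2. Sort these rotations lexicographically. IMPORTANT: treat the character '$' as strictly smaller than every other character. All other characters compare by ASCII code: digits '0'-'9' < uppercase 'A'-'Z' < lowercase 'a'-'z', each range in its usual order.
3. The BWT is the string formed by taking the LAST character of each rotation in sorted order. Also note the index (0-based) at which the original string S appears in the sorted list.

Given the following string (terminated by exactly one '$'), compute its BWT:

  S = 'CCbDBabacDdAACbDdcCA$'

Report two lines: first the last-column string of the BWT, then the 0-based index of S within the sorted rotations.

Answer: ACdADc$CAbcbBbCCadaDD
6

Derivation:
All 21 rotations (rotation i = S[i:]+S[:i]):
  rot[0] = CCbDBabacDdAACbDdcCA$
  rot[1] = CbDBabacDdAACbDdcCA$C
  rot[2] = bDBabacDdAACbDdcCA$CC
  rot[3] = DBabacDdAACbDdcCA$CCb
  rot[4] = BabacDdAACbDdcCA$CCbD
  rot[5] = abacDdAACbDdcCA$CCbDB
  rot[6] = bacDdAACbDdcCA$CCbDBa
  rot[7] = acDdAACbDdcCA$CCbDBab
  rot[8] = cDdAACbDdcCA$CCbDBaba
  rot[9] = DdAACbDdcCA$CCbDBabac
  rot[10] = dAACbDdcCA$CCbDBabacD
  rot[11] = AACbDdcCA$CCbDBabacDd
  rot[12] = ACbDdcCA$CCbDBabacDdA
  rot[13] = CbDdcCA$CCbDBabacDdAA
  rot[14] = bDdcCA$CCbDBabacDdAAC
  rot[15] = DdcCA$CCbDBabacDdAACb
  rot[16] = dcCA$CCbDBabacDdAACbD
  rot[17] = cCA$CCbDBabacDdAACbDd
  rot[18] = CA$CCbDBabacDdAACbDdc
  rot[19] = A$CCbDBabacDdAACbDdcC
  rot[20] = $CCbDBabacDdAACbDdcCA
Sorted (with $ < everything):
  sorted[0] = $CCbDBabacDdAACbDdcCA  (last char: 'A')
  sorted[1] = A$CCbDBabacDdAACbDdcC  (last char: 'C')
  sorted[2] = AACbDdcCA$CCbDBabacDd  (last char: 'd')
  sorted[3] = ACbDdcCA$CCbDBabacDdA  (last char: 'A')
  sorted[4] = BabacDdAACbDdcCA$CCbD  (last char: 'D')
  sorted[5] = CA$CCbDBabacDdAACbDdc  (last char: 'c')
  sorted[6] = CCbDBabacDdAACbDdcCA$  (last char: '$')
  sorted[7] = CbDBabacDdAACbDdcCA$C  (last char: 'C')
  sorted[8] = CbDdcCA$CCbDBabacDdAA  (last char: 'A')
  sorted[9] = DBabacDdAACbDdcCA$CCb  (last char: 'b')
  sorted[10] = DdAACbDdcCA$CCbDBabac  (last char: 'c')
  sorted[11] = DdcCA$CCbDBabacDdAACb  (last char: 'b')
  sorted[12] = abacDdAACbDdcCA$CCbDB  (last char: 'B')
  sorted[13] = acDdAACbDdcCA$CCbDBab  (last char: 'b')
  sorted[14] = bDBabacDdAACbDdcCA$CC  (last char: 'C')
  sorted[15] = bDdcCA$CCbDBabacDdAAC  (last char: 'C')
  sorted[16] = bacDdAACbDdcCA$CCbDBa  (last char: 'a')
  sorted[17] = cCA$CCbDBabacDdAACbDd  (last char: 'd')
  sorted[18] = cDdAACbDdcCA$CCbDBaba  (last char: 'a')
  sorted[19] = dAACbDdcCA$CCbDBabacD  (last char: 'D')
  sorted[20] = dcCA$CCbDBabacDdAACbD  (last char: 'D')
Last column: ACdADc$CAbcbBbCCadaDD
Original string S is at sorted index 6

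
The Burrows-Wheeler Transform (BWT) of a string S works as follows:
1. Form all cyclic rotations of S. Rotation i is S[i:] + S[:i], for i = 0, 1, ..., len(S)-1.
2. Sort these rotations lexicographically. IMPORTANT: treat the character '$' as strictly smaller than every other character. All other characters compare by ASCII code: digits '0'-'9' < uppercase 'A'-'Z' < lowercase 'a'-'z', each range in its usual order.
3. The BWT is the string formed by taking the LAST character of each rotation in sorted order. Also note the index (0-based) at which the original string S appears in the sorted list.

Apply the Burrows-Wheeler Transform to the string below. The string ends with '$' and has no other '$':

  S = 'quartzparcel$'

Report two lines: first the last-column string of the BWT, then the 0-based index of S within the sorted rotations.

Answer: lpurcez$aarqt
7

Derivation:
All 13 rotations (rotation i = S[i:]+S[:i]):
  rot[0] = quartzparcel$
  rot[1] = uartzparcel$q
  rot[2] = artzparcel$qu
  rot[3] = rtzparcel$qua
  rot[4] = tzparcel$quar
  rot[5] = zparcel$quart
  rot[6] = parcel$quartz
  rot[7] = arcel$quartzp
  rot[8] = rcel$quartzpa
  rot[9] = cel$quartzpar
  rot[10] = el$quartzparc
  rot[11] = l$quartzparce
  rot[12] = $quartzparcel
Sorted (with $ < everything):
  sorted[0] = $quartzparcel  (last char: 'l')
  sorted[1] = arcel$quartzp  (last char: 'p')
  sorted[2] = artzparcel$qu  (last char: 'u')
  sorted[3] = cel$quartzpar  (last char: 'r')
  sorted[4] = el$quartzparc  (last char: 'c')
  sorted[5] = l$quartzparce  (last char: 'e')
  sorted[6] = parcel$quartz  (last char: 'z')
  sorted[7] = quartzparcel$  (last char: '$')
  sorted[8] = rcel$quartzpa  (last char: 'a')
  sorted[9] = rtzparcel$qua  (last char: 'a')
  sorted[10] = tzparcel$quar  (last char: 'r')
  sorted[11] = uartzparcel$q  (last char: 'q')
  sorted[12] = zparcel$quart  (last char: 't')
Last column: lpurcez$aarqt
Original string S is at sorted index 7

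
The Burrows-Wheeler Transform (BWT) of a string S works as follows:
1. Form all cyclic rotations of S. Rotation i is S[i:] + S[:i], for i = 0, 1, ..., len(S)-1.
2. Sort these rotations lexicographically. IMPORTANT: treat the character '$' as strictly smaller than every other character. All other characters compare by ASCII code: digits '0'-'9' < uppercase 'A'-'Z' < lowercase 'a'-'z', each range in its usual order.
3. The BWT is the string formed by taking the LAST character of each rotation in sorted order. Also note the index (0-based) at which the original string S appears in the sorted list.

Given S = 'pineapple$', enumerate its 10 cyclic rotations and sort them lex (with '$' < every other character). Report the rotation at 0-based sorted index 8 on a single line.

Answer: ple$pineap

Derivation:
All 10 rotations (rotation i = S[i:]+S[:i]):
  rot[0] = pineapple$
  rot[1] = ineapple$p
  rot[2] = neapple$pi
  rot[3] = eapple$pin
  rot[4] = apple$pine
  rot[5] = pple$pinea
  rot[6] = ple$pineap
  rot[7] = le$pineapp
  rot[8] = e$pineappl
  rot[9] = $pineapple
Sorted (with $ < everything):
  sorted[0] = $pineapple
  sorted[1] = apple$pine
  sorted[2] = e$pineappl
  sorted[3] = eapple$pin
  sorted[4] = ineapple$p
  sorted[5] = le$pineapp
  sorted[6] = neapple$pi
  sorted[7] = pineapple$
  sorted[8] = ple$pineap
  sorted[9] = pple$pinea
sorted[8] = ple$pineap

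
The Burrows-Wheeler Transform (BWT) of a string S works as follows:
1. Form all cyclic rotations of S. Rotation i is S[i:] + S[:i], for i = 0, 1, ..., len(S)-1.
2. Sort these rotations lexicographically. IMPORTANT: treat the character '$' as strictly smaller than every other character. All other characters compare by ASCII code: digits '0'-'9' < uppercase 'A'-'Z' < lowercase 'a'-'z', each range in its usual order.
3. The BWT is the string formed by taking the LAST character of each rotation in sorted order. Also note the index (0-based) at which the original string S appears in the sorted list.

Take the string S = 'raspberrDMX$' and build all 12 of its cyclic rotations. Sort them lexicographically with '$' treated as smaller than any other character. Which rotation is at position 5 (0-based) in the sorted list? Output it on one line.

All 12 rotations (rotation i = S[i:]+S[:i]):
  rot[0] = raspberrDMX$
  rot[1] = aspberrDMX$r
  rot[2] = spberrDMX$ra
  rot[3] = pberrDMX$ras
  rot[4] = berrDMX$rasp
  rot[5] = errDMX$raspb
  rot[6] = rrDMX$raspbe
  rot[7] = rDMX$raspber
  rot[8] = DMX$raspberr
  rot[9] = MX$raspberrD
  rot[10] = X$raspberrDM
  rot[11] = $raspberrDMX
Sorted (with $ < everything):
  sorted[0] = $raspberrDMX
  sorted[1] = DMX$raspberr
  sorted[2] = MX$raspberrD
  sorted[3] = X$raspberrDM
  sorted[4] = aspberrDMX$r
  sorted[5] = berrDMX$rasp
  sorted[6] = errDMX$raspb
  sorted[7] = pberrDMX$ras
  sorted[8] = rDMX$raspber
  sorted[9] = raspberrDMX$
  sorted[10] = rrDMX$raspbe
  sorted[11] = spberrDMX$ra
sorted[5] = berrDMX$rasp

Answer: berrDMX$rasp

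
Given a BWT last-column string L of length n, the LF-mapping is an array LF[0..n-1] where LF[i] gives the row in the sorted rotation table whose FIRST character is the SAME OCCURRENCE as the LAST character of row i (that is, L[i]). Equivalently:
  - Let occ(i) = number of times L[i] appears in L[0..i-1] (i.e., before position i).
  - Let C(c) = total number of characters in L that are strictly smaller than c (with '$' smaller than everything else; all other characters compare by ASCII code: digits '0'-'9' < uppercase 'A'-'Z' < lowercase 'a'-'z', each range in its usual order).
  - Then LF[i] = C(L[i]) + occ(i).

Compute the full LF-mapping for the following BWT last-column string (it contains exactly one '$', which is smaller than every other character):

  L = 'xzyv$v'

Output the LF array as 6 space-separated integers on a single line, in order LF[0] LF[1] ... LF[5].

Char counts: '$':1, 'v':2, 'x':1, 'y':1, 'z':1
C (first-col start): C('$')=0, C('v')=1, C('x')=3, C('y')=4, C('z')=5
L[0]='x': occ=0, LF[0]=C('x')+0=3+0=3
L[1]='z': occ=0, LF[1]=C('z')+0=5+0=5
L[2]='y': occ=0, LF[2]=C('y')+0=4+0=4
L[3]='v': occ=0, LF[3]=C('v')+0=1+0=1
L[4]='$': occ=0, LF[4]=C('$')+0=0+0=0
L[5]='v': occ=1, LF[5]=C('v')+1=1+1=2

Answer: 3 5 4 1 0 2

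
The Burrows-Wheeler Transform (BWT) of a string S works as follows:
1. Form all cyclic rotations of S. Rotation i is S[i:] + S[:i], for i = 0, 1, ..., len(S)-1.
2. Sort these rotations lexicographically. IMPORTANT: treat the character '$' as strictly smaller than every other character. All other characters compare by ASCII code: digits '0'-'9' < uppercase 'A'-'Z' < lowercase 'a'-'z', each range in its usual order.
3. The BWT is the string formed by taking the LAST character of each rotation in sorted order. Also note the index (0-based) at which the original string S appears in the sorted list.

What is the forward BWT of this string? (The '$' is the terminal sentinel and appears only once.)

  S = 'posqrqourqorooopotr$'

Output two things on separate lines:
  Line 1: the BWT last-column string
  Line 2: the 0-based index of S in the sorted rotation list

All 20 rotations (rotation i = S[i:]+S[:i]):
  rot[0] = posqrqourqorooopotr$
  rot[1] = osqrqourqorooopotr$p
  rot[2] = sqrqourqorooopotr$po
  rot[3] = qrqourqorooopotr$pos
  rot[4] = rqourqorooopotr$posq
  rot[5] = qourqorooopotr$posqr
  rot[6] = ourqorooopotr$posqrq
  rot[7] = urqorooopotr$posqrqo
  rot[8] = rqorooopotr$posqrqou
  rot[9] = qorooopotr$posqrqour
  rot[10] = orooopotr$posqrqourq
  rot[11] = rooopotr$posqrqourqo
  rot[12] = ooopotr$posqrqourqor
  rot[13] = oopotr$posqrqourqoro
  rot[14] = opotr$posqrqourqoroo
  rot[15] = potr$posqrqourqorooo
  rot[16] = otr$posqrqourqorooop
  rot[17] = tr$posqrqourqorooopo
  rot[18] = r$posqrqourqorooopot
  rot[19] = $posqrqourqorooopotr
Sorted (with $ < everything):
  sorted[0] = $posqrqourqorooopotr  (last char: 'r')
  sorted[1] = ooopotr$posqrqourqor  (last char: 'r')
  sorted[2] = oopotr$posqrqourqoro  (last char: 'o')
  sorted[3] = opotr$posqrqourqoroo  (last char: 'o')
  sorted[4] = orooopotr$posqrqourq  (last char: 'q')
  sorted[5] = osqrqourqorooopotr$p  (last char: 'p')
  sorted[6] = otr$posqrqourqorooop  (last char: 'p')
  sorted[7] = ourqorooopotr$posqrq  (last char: 'q')
  sorted[8] = posqrqourqorooopotr$  (last char: '$')
  sorted[9] = potr$posqrqourqorooo  (last char: 'o')
  sorted[10] = qorooopotr$posqrqour  (last char: 'r')
  sorted[11] = qourqorooopotr$posqr  (last char: 'r')
  sorted[12] = qrqourqorooopotr$pos  (last char: 's')
  sorted[13] = r$posqrqourqorooopot  (last char: 't')
  sorted[14] = rooopotr$posqrqourqo  (last char: 'o')
  sorted[15] = rqorooopotr$posqrqou  (last char: 'u')
  sorted[16] = rqourqorooopotr$posq  (last char: 'q')
  sorted[17] = sqrqourqorooopotr$po  (last char: 'o')
  sorted[18] = tr$posqrqourqorooopo  (last char: 'o')
  sorted[19] = urqorooopotr$posqrqo  (last char: 'o')
Last column: rrooqppq$orrstouqooo
Original string S is at sorted index 8

Answer: rrooqppq$orrstouqooo
8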